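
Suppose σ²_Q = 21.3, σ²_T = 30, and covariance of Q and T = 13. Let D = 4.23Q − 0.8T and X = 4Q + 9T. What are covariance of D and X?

By bilinearity, covariance of D and X = ac·σ²_Q + bd·σ²_T + (ad+bc)·covariance of Q and T, with a=4.23, b=-0.8, c=4, d=9.
ac·σ²_Q = 4.23·4·21.3 = 360.396
bd·σ²_T = (-0.8)·9·30 = -216
(ad+bc)·covariance of Q and T = (34.87)·13 = 453.31
covariance of D and X = 360.396 + (-216) + 453.31 = 597.706.

covariance of D and X = 597.706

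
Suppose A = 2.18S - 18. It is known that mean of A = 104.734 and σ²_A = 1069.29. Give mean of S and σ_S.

From A = 2.18S - 18: mean of A = a·mean of S + b, so mean of S = (mean of A − b)/a = (104.734 − (-18))/2.18 = 56.3.
σ_A = √1069.29 = 32.7.
σ_A = |a|·σ_S, so σ_S = 32.7/|2.18| = 15.

mean of S = 56.3, σ_S = 15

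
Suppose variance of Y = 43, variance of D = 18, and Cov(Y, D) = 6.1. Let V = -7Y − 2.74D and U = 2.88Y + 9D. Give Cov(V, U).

By bilinearity, Cov(V, U) = ac·variance of Y + bd·variance of D + (ad+bc)·Cov(Y, D), with a=-7, b=-2.74, c=2.88, d=9.
ac·variance of Y = (-7)·2.88·43 = -866.88
bd·variance of D = (-2.74)·9·18 = -443.88
(ad+bc)·Cov(Y, D) = (-70.8912)·6.1 = -432.43632
Cov(V, U) = -866.88 + (-443.88) + (-432.43632) = -1743.19632.

Cov(V, U) = -1743.19632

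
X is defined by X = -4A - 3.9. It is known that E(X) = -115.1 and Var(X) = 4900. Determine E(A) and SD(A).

From X = -4A - 3.9: E(X) = a·E(A) + b, so E(A) = (E(X) − b)/a = (-115.1 − (-3.9))/(-4) = 27.8.
SD(X) = √4900 = 70.
SD(X) = |a|·SD(A), so SD(A) = 70/|-4| = 17.5.

E(A) = 27.8, SD(A) = 17.5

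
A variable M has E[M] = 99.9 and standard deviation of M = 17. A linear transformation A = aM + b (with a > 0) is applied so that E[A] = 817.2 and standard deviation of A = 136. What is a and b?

a = 8, b = 18

standard deviation of A = a·standard deviation of M (a > 0), so a = 136/17 = 8.
E[A] = a·E[M] + b, so b = 817.2 − 8·99.9 = 18.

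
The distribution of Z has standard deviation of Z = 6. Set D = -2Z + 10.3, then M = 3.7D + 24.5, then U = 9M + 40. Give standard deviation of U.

standard deviation of D = |-2|·6 = 12.
standard deviation of M = |3.7|·12 = 44.4.
standard deviation of U = |9|·44.4 = 399.6.

standard deviation of U = 399.6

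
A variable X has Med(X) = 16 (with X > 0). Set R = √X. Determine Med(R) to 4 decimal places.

Med(R) = 4

√X is monotone on this domain, so Med(R) = √(16) = 4.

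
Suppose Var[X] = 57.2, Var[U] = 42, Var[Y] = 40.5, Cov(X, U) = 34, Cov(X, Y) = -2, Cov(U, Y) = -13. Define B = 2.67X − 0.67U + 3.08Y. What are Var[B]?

Var[B] = a²·Var[X] + b²·Var[U] + c²·Var[Y] + 2ab·Cov(X, U) + 2ac·Cov(X, Y) + 2bc·Cov(U, Y), with a = 2.67, b = -0.67, c = 3.08.
= 407.77308 + 18.8538 + 384.1992 + (-121.6452) + (-32.8944) + 53.6536
= 709.94008.

Var[B] = 709.94008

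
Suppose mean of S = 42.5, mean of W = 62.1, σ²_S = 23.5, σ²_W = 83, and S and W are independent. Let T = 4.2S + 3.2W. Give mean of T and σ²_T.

mean of T = 377.22, σ²_T = 1264.46

mean of T = 4.2·mean of S + 3.2·mean of W = 4.2·42.5 + 3.2·62.1 = 377.22.
σ²_T = a²·σ²_S + b²·σ²_W + 2ab·covariance of S and W with a = 4.2, b = 3.2.
Independence gives covariance of S and W = 0.
= 4.2²·23.5 + 3.2²·83 + 2·4.2·3.2·0
= 414.54 + 849.92 + 0 = 1264.46.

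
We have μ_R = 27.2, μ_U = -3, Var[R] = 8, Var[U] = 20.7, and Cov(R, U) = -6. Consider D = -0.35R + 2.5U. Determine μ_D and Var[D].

μ_D = -17.02, Var[D] = 140.855

μ_D = (-0.35)·μ_R + 2.5·μ_U = (-0.35)·27.2 + 2.5·(-3) = -17.02.
Var[D] = a²·Var[R] + b²·Var[U] + 2ab·Cov(R, U) with a = -0.35, b = 2.5.
= (-0.35)²·8 + 2.5²·20.7 + 2·(-0.35)·2.5·(-6)
= 0.98 + 129.375 + 10.5 = 140.855.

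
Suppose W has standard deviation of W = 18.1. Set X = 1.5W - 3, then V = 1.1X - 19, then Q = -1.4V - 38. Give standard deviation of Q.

standard deviation of Q = 41.811

standard deviation of X = |1.5|·18.1 = 27.15.
standard deviation of V = |1.1|·27.15 = 29.865.
standard deviation of Q = |-1.4|·29.865 = 41.811.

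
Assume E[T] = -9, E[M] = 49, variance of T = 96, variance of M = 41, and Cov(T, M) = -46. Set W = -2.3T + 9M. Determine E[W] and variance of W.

E[W] = 461.7, variance of W = 5733.24

E[W] = (-2.3)·E[T] + 9·E[M] = (-2.3)·(-9) + 9·49 = 461.7.
variance of W = a²·variance of T + b²·variance of M + 2ab·Cov(T, M) with a = -2.3, b = 9.
= (-2.3)²·96 + 9²·41 + 2·(-2.3)·9·(-46)
= 507.84 + 3321 + 1904.4 = 5733.24.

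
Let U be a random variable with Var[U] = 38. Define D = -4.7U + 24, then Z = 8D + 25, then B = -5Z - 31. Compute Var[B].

Var[D] = (-4.7)²·38 = 839.42.
Var[Z] = 8²·839.42 = 53722.88.
Var[B] = (-5)²·53722.88 = 1343072.

Var[B] = 1343072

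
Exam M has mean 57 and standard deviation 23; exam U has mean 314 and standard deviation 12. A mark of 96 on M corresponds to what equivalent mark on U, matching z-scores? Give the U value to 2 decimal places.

z = (96 − 57)/23 ≈ 1.6957.
U = 314 + z·12 = 314 + (96 − 57)·12/23 ≈ 334.35.

U = 334.35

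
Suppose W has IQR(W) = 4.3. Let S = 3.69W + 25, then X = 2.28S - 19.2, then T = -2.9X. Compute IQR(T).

IQR(T) = 104.912604

IQR(S) = |3.69|·4.3 = 15.867.
IQR(X) = |2.28|·15.867 = 36.17676.
IQR(T) = |-2.9|·36.17676 = 104.912604.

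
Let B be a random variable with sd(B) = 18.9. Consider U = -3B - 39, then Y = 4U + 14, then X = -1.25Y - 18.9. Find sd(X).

sd(X) = 283.5

sd(U) = |-3|·18.9 = 56.7.
sd(Y) = |4|·56.7 = 226.8.
sd(X) = |-1.25|·226.8 = 283.5.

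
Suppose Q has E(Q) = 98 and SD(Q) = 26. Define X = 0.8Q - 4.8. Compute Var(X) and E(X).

Var(X) = 432.64, E(X) = 73.6

X = 0.8Q - 4.8 is linear with a = 0.8, b = -4.8.
Var(Q) = 26² = 676.
Var(X) = a²·Var(Q) = 0.8²·676 = 432.64 (the additive constant -4.8 does not affect variance).
E(X) = a·E(Q) + b = 0.8·98 + (-4.8) = 73.6.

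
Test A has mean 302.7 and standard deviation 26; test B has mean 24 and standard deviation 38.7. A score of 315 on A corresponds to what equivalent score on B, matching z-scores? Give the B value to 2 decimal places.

B = 42.31

z = (315 − 302.7)/26 ≈ 0.4731.
B = 24 + z·38.7 = 24 + (315 − 302.7)·38.7/26 ≈ 42.31.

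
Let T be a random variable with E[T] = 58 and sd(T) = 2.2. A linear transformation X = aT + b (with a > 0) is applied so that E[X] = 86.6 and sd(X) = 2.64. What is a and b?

sd(X) = a·sd(T) (a > 0), so a = 2.64/2.2 = 1.2.
E[X] = a·E[T] + b, so b = 86.6 − 1.2·58 = 17.

a = 1.2, b = 17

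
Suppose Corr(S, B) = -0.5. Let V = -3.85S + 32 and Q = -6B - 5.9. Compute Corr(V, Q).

Corr(V, Q) = -0.5

Linear rescalings preserve correlation up to sign; here the slopes -3.85 and -6 have the same sign, so Corr(V, Q) = Corr(S, B) = -0.5.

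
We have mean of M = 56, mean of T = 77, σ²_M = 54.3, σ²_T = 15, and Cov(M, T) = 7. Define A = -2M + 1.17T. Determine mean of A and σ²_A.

mean of A = (-2)·mean of M + 1.17·mean of T = (-2)·56 + 1.17·77 = -21.91.
σ²_A = a²·σ²_M + b²·σ²_T + 2ab·Cov(M, T) with a = -2, b = 1.17.
= (-2)²·54.3 + 1.17²·15 + 2·(-2)·1.17·7
= 217.2 + 20.5335 + (-32.76) = 204.9735.

mean of A = -21.91, σ²_A = 204.9735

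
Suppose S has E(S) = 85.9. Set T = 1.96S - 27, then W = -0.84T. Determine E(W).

E(W) = -118.74576

E(T) = 1.96·85.9 + (-27) = 141.364.
E(W) = (-0.84)·141.364 = -118.74576.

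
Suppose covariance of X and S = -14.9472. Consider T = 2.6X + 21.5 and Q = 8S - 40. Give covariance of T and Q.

covariance of T and Q = -310.90176

covariance of T and Q = a·c·covariance of X and S = 2.6·8·(-14.9472) = -310.90176. Additive constants drop out.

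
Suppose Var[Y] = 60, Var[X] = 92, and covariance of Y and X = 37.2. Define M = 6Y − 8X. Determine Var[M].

Var[M] = 4476.8

Var[M] = a²·Var[Y] + b²·Var[X] + 2ab·covariance of Y and X with a = 6, b = -8.
= 6²·60 + (-8)²·92 + 2·6·(-8)·37.2
= 2160 + 5888 + (-3571.2) = 4476.8.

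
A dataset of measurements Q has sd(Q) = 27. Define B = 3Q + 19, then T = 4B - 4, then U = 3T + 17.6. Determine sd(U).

sd(B) = |3|·27 = 81.
sd(T) = |4|·81 = 324.
sd(U) = |3|·324 = 972.

sd(U) = 972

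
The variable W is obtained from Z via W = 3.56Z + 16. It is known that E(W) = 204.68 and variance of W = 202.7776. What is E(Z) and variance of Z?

From W = 3.56Z + 16: E(W) = a·E(Z) + b, so E(Z) = (E(W) − b)/a = (204.68 − 16)/3.56 = 53.
variance of W = a²·variance of Z, so variance of Z = 202.7776/3.56² = 16.

E(Z) = 53, variance of Z = 16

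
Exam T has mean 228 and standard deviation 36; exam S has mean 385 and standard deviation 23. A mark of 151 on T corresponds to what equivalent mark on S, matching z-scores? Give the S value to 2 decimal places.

S = 335.81

z = (151 − 228)/36 ≈ -2.1389.
S = 385 + z·23 = 385 + (151 − 228)·23/36 ≈ 335.81.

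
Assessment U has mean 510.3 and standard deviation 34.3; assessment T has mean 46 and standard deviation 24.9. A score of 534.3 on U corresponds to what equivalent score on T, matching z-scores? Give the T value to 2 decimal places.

z = (534.3 − 510.3)/34.3 ≈ 0.6997.
T = 46 + z·24.9 = 46 + (534.3 − 510.3)·24.9/34.3 ≈ 63.42.

T = 63.42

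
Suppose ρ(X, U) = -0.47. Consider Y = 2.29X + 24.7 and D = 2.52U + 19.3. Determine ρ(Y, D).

ρ(Y, D) = -0.47

Linear rescalings preserve correlation up to sign; here the slopes 2.29 and 2.52 have the same sign, so ρ(Y, D) = ρ(X, U) = -0.47.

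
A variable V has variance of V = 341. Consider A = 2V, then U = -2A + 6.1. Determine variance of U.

variance of A = 2²·341 = 1364.
variance of U = (-2)²·1364 = 5456.

variance of U = 5456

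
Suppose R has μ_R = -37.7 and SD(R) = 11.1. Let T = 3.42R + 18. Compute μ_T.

μ_T = -110.934

T = 3.42R + 18 is linear with a = 3.42, b = 18.
μ_T = a·μ_R + b = 3.42·(-37.7) + 18 = -110.934.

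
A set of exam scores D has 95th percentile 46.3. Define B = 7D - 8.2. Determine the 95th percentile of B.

Since a = 7 > 0 the transformation is increasing, so the 95th percentile of B = a·(P_{95} of D) + b = 7·46.3 + (-8.2) = 315.9.

95th percentile of B = 315.9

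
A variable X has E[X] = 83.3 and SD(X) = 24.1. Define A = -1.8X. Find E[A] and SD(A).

E[A] = -149.94, SD(A) = 43.38

A = -1.8X is linear with a = -1.8, b = 0.
E[A] = a·E[X] + b = (-1.8)·83.3 = -149.94.
SD(A) = |a|·SD(X) = |-1.8|·24.1 = 43.38.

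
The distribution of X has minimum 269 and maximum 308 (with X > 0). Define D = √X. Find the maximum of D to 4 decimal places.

max(D) = 17.5499

√X is increasing on this domain, so max(D) comes from max(X) = 308: max(D) = √(308) ≈ 17.5499.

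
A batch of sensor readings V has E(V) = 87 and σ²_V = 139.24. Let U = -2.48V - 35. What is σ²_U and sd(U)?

σ²_U = 856.381696, sd(U) = 29.264

U = -2.48V - 35 is linear with a = -2.48, b = -35.
σ²_U = a²·σ²_V = (-2.48)²·139.24 = 856.381696 (the additive constant -35 does not affect variance).
sd(V) = √139.24 = 11.8.
sd(U) = |a|·sd(V) = |-2.48|·11.8 = 29.264.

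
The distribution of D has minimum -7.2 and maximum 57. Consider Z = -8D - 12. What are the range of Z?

Range of D = 57 − (-7.2) = 64.2.
Range(Z) = |a|·Range(D) = |-8|·64.2 = 513.6.

Range(Z) = 513.6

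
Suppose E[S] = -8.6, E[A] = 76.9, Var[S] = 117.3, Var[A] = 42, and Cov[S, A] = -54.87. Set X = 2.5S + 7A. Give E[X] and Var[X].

E[X] = 2.5·E[S] + 7·E[A] = 2.5·(-8.6) + 7·76.9 = 516.8.
Var[X] = a²·Var[S] + b²·Var[A] + 2ab·Cov[S, A] with a = 2.5, b = 7.
= 2.5²·117.3 + 7²·42 + 2·2.5·7·(-54.87)
= 733.125 + 2058 + (-1920.45) = 870.675.

E[X] = 516.8, Var[X] = 870.675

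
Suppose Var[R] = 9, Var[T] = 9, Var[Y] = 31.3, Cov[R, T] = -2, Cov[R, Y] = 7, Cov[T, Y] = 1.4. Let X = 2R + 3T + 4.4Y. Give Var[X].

Var[X] = a²·Var[R] + b²·Var[T] + c²·Var[Y] + 2ab·Cov[R, T] + 2ac·Cov[R, Y] + 2bc·Cov[T, Y], with a = 2, b = 3, c = 4.4.
= 36 + 81 + 605.968 + (-24) + 123.2 + 36.96
= 859.128.

Var[X] = 859.128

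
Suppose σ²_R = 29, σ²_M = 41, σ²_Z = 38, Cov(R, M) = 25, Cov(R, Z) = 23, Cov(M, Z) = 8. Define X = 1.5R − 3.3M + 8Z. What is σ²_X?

σ²_X = a²·σ²_R + b²·σ²_M + c²·σ²_Z + 2ab·Cov(R, M) + 2ac·Cov(R, Z) + 2bc·Cov(M, Z), with a = 1.5, b = -3.3, c = 8.
= 65.25 + 446.49 + 2432 + (-247.5) + 552 + (-422.4)
= 2825.84.

σ²_X = 2825.84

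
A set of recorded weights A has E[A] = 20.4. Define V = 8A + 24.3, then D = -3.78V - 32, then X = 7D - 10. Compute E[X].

E[V] = 8·20.4 + 24.3 = 187.5.
E[D] = (-3.78)·187.5 + (-32) = -740.75.
E[X] = 7·(-740.75) + (-10) = -5195.25.

E[X] = -5195.25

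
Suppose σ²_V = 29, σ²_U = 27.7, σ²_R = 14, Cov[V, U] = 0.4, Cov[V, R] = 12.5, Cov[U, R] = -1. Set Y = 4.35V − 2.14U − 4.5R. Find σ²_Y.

σ²_Y = 443.02522

σ²_Y = a²·σ²_V + b²·σ²_U + c²·σ²_R + 2ab·Cov[V, U] + 2ac·Cov[V, R] + 2bc·Cov[U, R], with a = 4.35, b = -2.14, c = -4.5.
= 548.7525 + 126.85492 + 283.5 + (-7.4472) + (-489.375) + (-19.26)
= 443.02522.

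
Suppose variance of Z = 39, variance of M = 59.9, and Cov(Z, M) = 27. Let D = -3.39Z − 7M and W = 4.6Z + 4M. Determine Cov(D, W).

By bilinearity, Cov(D, W) = ac·variance of Z + bd·variance of M + (ad+bc)·Cov(Z, M), with a=-3.39, b=-7, c=4.6, d=4.
ac·variance of Z = (-3.39)·4.6·39 = -608.166
bd·variance of M = (-7)·4·59.9 = -1677.2
(ad+bc)·Cov(Z, M) = (-45.76)·27 = -1235.52
Cov(D, W) = -608.166 + (-1677.2) + (-1235.52) = -3520.886.

Cov(D, W) = -3520.886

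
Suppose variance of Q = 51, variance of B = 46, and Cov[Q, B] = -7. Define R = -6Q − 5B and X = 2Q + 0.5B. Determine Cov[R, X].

Cov[R, X] = -636

By bilinearity, Cov[R, X] = ac·variance of Q + bd·variance of B + (ad+bc)·Cov[Q, B], with a=-6, b=-5, c=2, d=0.5.
ac·variance of Q = (-6)·2·51 = -612
bd·variance of B = (-5)·0.5·46 = -115
(ad+bc)·Cov[Q, B] = (-13)·(-7) = 91
Cov[R, X] = -612 + (-115) + 91 = -636.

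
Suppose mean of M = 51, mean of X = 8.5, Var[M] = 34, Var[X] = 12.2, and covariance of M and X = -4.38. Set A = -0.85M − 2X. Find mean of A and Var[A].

mean of A = (-0.85)·mean of M + (-2)·mean of X = (-0.85)·51 + (-2)·8.5 = -60.35.
Var[A] = a²·Var[M] + b²·Var[X] + 2ab·covariance of M and X with a = -0.85, b = -2.
= (-0.85)²·34 + (-2)²·12.2 + 2·(-0.85)·(-2)·(-4.38)
= 24.565 + 48.8 + (-14.892) = 58.473.

mean of A = -60.35, Var[A] = 58.473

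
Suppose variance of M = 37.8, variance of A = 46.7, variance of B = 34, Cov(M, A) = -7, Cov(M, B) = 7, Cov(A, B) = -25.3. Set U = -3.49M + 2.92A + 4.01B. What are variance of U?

variance of U = 759.57114

variance of U = a²·variance of M + b²·variance of A + c²·variance of B + 2ab·Cov(M, A) + 2ac·Cov(M, B) + 2bc·Cov(A, B), with a = -3.49, b = 2.92, c = 4.01.
= 460.40778 + 398.18288 + 546.7234 + 142.6712 + (-195.9286) + (-592.48552)
= 759.57114.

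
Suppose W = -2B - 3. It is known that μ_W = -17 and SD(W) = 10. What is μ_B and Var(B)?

From W = -2B - 3: μ_W = a·μ_B + b, so μ_B = (μ_W − b)/a = (-17 − (-3))/(-2) = 7.
Var(W) = 10² = 100.
Var(W) = a²·Var(B), so Var(B) = 100/(-2)² = 25.

μ_B = 7, Var(B) = 25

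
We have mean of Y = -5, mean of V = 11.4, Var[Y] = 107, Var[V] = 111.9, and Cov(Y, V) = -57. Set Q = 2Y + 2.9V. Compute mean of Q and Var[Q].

mean of Q = 23.06, Var[Q] = 707.879

mean of Q = 2·mean of Y + 2.9·mean of V = 2·(-5) + 2.9·11.4 = 23.06.
Var[Q] = a²·Var[Y] + b²·Var[V] + 2ab·Cov(Y, V) with a = 2, b = 2.9.
= 2²·107 + 2.9²·111.9 + 2·2·2.9·(-57)
= 428 + 941.079 + (-661.2) = 707.879.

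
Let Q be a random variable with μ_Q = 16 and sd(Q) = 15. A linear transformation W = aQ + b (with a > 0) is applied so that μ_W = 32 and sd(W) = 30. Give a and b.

a = 2, b = 0

sd(W) = a·sd(Q) (a > 0), so a = 30/15 = 2.
μ_W = a·μ_Q + b, so b = 32 − 2·16 = 0.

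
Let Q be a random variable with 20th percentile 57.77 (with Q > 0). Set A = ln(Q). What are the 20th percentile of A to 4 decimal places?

ln(Q) is increasing, so P_{20}(A) = g(P_{20}(Q)) ≈ 4.0565.

20th percentile of A = 4.0565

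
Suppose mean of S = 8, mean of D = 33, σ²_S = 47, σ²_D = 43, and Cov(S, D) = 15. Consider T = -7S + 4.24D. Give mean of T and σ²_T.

mean of T = 83.92, σ²_T = 2185.6368

mean of T = (-7)·mean of S + 4.24·mean of D = (-7)·8 + 4.24·33 = 83.92.
σ²_T = a²·σ²_S + b²·σ²_D + 2ab·Cov(S, D) with a = -7, b = 4.24.
= (-7)²·47 + 4.24²·43 + 2·(-7)·4.24·15
= 2303 + 773.0368 + (-890.4) = 2185.6368.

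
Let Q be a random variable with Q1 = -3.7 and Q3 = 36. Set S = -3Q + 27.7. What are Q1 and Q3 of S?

a = -3 < 0 reverses order: Q1(S) comes from Q3(Q), Q3(S) from Q1(Q).
Q1(S) = (-3)·36 + 27.7 = -80.3; Q3(S) = (-3)·(-3.7) + 27.7 = 38.8.

Q1(S) = -80.3, Q3(S) = 38.8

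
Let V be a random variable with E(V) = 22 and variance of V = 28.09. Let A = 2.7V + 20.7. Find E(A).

A = 2.7V + 20.7 is linear with a = 2.7, b = 20.7.
E(A) = a·E(V) + b = 2.7·22 + 20.7 = 80.1.

E(A) = 80.1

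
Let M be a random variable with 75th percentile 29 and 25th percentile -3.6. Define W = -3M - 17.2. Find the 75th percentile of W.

Since a = -3 < 0 the transformation is decreasing, reversing order: the 75th percentile of W corresponds to the 25th percentile of M.
So P_{75}(W) = a·P_{25}(M) + b = (-3)·(-3.6) + (-17.2) = -6.4.

75th percentile of W = -6.4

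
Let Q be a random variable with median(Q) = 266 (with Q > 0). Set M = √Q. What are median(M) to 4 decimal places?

√Q is monotone on this domain, so median(M) = √(266) ≈ 16.3095.

median(M) = 16.3095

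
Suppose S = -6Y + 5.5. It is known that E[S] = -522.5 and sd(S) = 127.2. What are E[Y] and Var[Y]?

E[Y] = 88, Var[Y] = 449.44

From S = -6Y + 5.5: E[S] = a·E[Y] + b, so E[Y] = (E[S] − b)/a = (-522.5 − 5.5)/(-6) = 88.
Var[S] = 127.2² = 16179.84.
Var[S] = a²·Var[Y], so Var[Y] = 16179.84/(-6)² = 449.44.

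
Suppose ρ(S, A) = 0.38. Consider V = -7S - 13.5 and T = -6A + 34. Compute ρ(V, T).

ρ(V, T) = 0.38

Linear rescalings preserve correlation up to sign; here the slopes -7 and -6 have the same sign, so ρ(V, T) = ρ(S, A) = 0.38.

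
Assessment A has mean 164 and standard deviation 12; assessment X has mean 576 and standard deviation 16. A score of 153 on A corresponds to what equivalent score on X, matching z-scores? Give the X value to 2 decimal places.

X = 561.33

z = (153 − 164)/12 ≈ -0.9167.
X = 576 + z·16 = 576 + (153 − 164)·16/12 ≈ 561.33.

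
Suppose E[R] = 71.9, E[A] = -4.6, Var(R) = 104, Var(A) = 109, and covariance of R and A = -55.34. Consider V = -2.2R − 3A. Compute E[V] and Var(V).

E[V] = (-2.2)·E[R] + (-3)·E[A] = (-2.2)·71.9 + (-3)·(-4.6) = -144.38.
Var(V) = a²·Var(R) + b²·Var(A) + 2ab·covariance of R and A with a = -2.2, b = -3.
= (-2.2)²·104 + (-3)²·109 + 2·(-2.2)·(-3)·(-55.34)
= 503.36 + 981 + (-730.488) = 753.872.

E[V] = -144.38, Var(V) = 753.872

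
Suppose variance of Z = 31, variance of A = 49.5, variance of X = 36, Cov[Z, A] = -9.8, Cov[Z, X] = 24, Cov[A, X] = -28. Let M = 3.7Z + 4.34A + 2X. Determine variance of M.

variance of M = 1055.1354

variance of M = a²·variance of Z + b²·variance of A + c²·variance of X + 2ab·Cov[Z, A] + 2ac·Cov[Z, X] + 2bc·Cov[A, X], with a = 3.7, b = 4.34, c = 2.
= 424.39 + 932.3622 + 144 + (-314.7368) + 355.2 + (-486.08)
= 1055.1354.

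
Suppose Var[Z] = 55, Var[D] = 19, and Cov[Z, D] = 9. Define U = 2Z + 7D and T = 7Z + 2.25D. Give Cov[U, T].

By bilinearity, Cov[U, T] = ac·Var[Z] + bd·Var[D] + (ad+bc)·Cov[Z, D], with a=2, b=7, c=7, d=2.25.
ac·Var[Z] = 2·7·55 = 770
bd·Var[D] = 7·2.25·19 = 299.25
(ad+bc)·Cov[Z, D] = (53.5)·9 = 481.5
Cov[U, T] = 770 + 299.25 + 481.5 = 1550.75.

Cov[U, T] = 1550.75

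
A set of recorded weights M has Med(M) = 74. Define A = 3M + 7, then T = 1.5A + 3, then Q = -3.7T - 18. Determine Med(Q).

Med(A) = 3·74 + 7 = 229.
Med(T) = 1.5·229 + 3 = 346.5.
Med(Q) = (-3.7)·346.5 + (-18) = -1300.05.

Med(Q) = -1300.05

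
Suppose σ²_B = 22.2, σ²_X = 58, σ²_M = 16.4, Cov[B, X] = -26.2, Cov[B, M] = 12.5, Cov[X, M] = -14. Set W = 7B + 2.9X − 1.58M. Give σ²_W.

σ²_W = a²·σ²_B + b²·σ²_X + c²·σ²_M + 2ab·Cov[B, X] + 2ac·Cov[B, M] + 2bc·Cov[X, M], with a = 7, b = 2.9, c = -1.58.
= 1087.8 + 487.78 + 40.94096 + (-1063.72) + (-276.5) + 128.296
= 404.59696.

σ²_W = 404.59696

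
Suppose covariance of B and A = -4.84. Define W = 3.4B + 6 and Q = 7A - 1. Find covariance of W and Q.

covariance of W and Q = -115.192

covariance of W and Q = a·c·covariance of B and A = 3.4·7·(-4.84) = -115.192. Additive constants drop out.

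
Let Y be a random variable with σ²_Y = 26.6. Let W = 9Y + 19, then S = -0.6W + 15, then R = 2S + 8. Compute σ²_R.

σ²_W = 9²·26.6 = 2154.6.
σ²_S = (-0.6)²·2154.6 = 775.656.
σ²_R = 2²·775.656 = 3102.624.

σ²_R = 3102.624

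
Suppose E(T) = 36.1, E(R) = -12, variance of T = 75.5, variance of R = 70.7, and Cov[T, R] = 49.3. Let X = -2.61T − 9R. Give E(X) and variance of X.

E(X) = (-2.61)·E(T) + (-9)·E(R) = (-2.61)·36.1 + (-9)·(-12) = 13.779.
variance of X = a²·variance of T + b²·variance of R + 2ab·Cov[T, R] with a = -2.61, b = -9.
= (-2.61)²·75.5 + (-9)²·70.7 + 2·(-2.61)·(-9)·49.3
= 514.31355 + 5726.7 + 2316.114 = 8557.12755.

E(X) = 13.779, variance of X = 8557.12755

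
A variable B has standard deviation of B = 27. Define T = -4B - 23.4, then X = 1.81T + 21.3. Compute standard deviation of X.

standard deviation of T = |-4|·27 = 108.
standard deviation of X = |1.81|·108 = 195.48.

standard deviation of X = 195.48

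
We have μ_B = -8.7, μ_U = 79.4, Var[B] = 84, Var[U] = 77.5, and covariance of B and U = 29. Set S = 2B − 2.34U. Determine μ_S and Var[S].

μ_S = 2·μ_B + (-2.34)·μ_U = 2·(-8.7) + (-2.34)·79.4 = -203.196.
Var[S] = a²·Var[B] + b²·Var[U] + 2ab·covariance of B and U with a = 2, b = -2.34.
= 2²·84 + (-2.34)²·77.5 + 2·2·(-2.34)·29
= 336 + 424.359 + (-271.44) = 488.919.

μ_S = -203.196, Var[S] = 488.919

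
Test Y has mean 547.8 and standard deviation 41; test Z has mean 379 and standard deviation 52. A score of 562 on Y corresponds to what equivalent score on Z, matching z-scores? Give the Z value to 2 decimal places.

z = (562 − 547.8)/41 ≈ 0.3463.
Z = 379 + z·52 = 379 + (562 − 547.8)·52/41 ≈ 397.01.

Z = 397.01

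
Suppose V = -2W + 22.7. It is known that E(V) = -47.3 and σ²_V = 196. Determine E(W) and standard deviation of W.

From V = -2W + 22.7: E(V) = a·E(W) + b, so E(W) = (E(V) − b)/a = (-47.3 − 22.7)/(-2) = 35.
standard deviation of V = √196 = 14.
standard deviation of V = |a|·standard deviation of W, so standard deviation of W = 14/|-2| = 7.

E(W) = 35, standard deviation of W = 7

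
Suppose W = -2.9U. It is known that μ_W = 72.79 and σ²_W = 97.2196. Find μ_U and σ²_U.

μ_U = -25.1, σ²_U = 11.56

From W = -2.9U: μ_W = a·μ_U + b, so μ_U = (μ_W − b)/a = (72.79 − 0)/(-2.9) = -25.1.
σ²_W = a²·σ²_U, so σ²_U = 97.2196/(-2.9)² = 11.56.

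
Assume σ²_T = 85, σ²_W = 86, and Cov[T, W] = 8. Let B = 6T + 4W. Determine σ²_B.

σ²_B = a²·σ²_T + b²·σ²_W + 2ab·Cov[T, W] with a = 6, b = 4.
= 6²·85 + 4²·86 + 2·6·4·8
= 3060 + 1376 + 384 = 4820.

σ²_B = 4820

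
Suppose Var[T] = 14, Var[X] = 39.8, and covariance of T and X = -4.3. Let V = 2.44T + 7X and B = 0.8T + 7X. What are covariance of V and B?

covariance of V and B = 1880.004

By bilinearity, covariance of V and B = ac·Var[T] + bd·Var[X] + (ad+bc)·covariance of T and X, with a=2.44, b=7, c=0.8, d=7.
ac·Var[T] = 2.44·0.8·14 = 27.328
bd·Var[X] = 7·7·39.8 = 1950.2
(ad+bc)·covariance of T and X = (22.68)·(-4.3) = -97.524
covariance of V and B = 27.328 + 1950.2 + (-97.524) = 1880.004.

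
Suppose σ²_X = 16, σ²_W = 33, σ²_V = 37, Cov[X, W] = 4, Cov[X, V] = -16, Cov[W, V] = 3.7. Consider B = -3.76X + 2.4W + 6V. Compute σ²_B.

σ²_B = 2504.5696

σ²_B = a²·σ²_X + b²·σ²_W + c²·σ²_V + 2ab·Cov[X, W] + 2ac·Cov[X, V] + 2bc·Cov[W, V], with a = -3.76, b = 2.4, c = 6.
= 226.2016 + 190.08 + 1332 + (-72.192) + 721.92 + 106.56
= 2504.5696.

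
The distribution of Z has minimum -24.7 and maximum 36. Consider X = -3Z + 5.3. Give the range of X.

Range of Z = 36 − (-24.7) = 60.7.
Range(X) = |a|·Range(Z) = |-3|·60.7 = 182.1.

Range(X) = 182.1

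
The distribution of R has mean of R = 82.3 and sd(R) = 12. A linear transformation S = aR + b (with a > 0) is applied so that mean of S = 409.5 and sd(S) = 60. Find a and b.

a = 5, b = -2

sd(S) = a·sd(R) (a > 0), so a = 60/12 = 5.
mean of S = a·mean of R + b, so b = 409.5 − 5·82.3 = -2.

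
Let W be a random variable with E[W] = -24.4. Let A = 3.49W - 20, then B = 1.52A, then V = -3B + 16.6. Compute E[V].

E[A] = 3.49·(-24.4) + (-20) = -105.156.
E[B] = 1.52·(-105.156) = -159.83712.
E[V] = (-3)·(-159.83712) + 16.6 = 496.11136.

E[V] = 496.11136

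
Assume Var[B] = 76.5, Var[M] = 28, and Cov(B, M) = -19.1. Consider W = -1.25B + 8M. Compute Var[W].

Var[W] = 2293.53125

Var[W] = a²·Var[B] + b²·Var[M] + 2ab·Cov(B, M) with a = -1.25, b = 8.
= (-1.25)²·76.5 + 8²·28 + 2·(-1.25)·8·(-19.1)
= 119.53125 + 1792 + 382 = 2293.53125.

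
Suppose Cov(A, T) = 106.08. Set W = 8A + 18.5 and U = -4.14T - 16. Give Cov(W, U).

Cov(W, U) = -3513.3696

Cov(W, U) = a·c·Cov(A, T) = 8·(-4.14)·106.08 = -3513.3696. Additive constants drop out.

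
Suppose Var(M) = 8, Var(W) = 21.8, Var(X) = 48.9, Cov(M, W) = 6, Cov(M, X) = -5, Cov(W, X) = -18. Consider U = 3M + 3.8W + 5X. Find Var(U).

Var(U) = a²·Var(M) + b²·Var(W) + c²·Var(X) + 2ab·Cov(M, W) + 2ac·Cov(M, X) + 2bc·Cov(W, X), with a = 3, b = 3.8, c = 5.
= 72 + 314.792 + 1222.5 + 136.8 + (-150) + (-684)
= 912.092.

Var(U) = 912.092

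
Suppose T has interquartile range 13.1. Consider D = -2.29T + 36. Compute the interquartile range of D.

Under D = aT + b, IQR(D) = |a|·IQR(T) = |-2.29|·13.1 = 29.999 (shifts cancel; spread scales by |a|).

IQR(D) = 29.999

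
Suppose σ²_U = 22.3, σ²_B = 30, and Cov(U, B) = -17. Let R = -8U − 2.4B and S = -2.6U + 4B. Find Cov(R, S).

By bilinearity, Cov(R, S) = ac·σ²_U + bd·σ²_B + (ad+bc)·Cov(U, B), with a=-8, b=-2.4, c=-2.6, d=4.
ac·σ²_U = (-8)·(-2.6)·22.3 = 463.84
bd·σ²_B = (-2.4)·4·30 = -288
(ad+bc)·Cov(U, B) = (-25.76)·(-17) = 437.92
Cov(R, S) = 463.84 + (-288) + 437.92 = 613.76.

Cov(R, S) = 613.76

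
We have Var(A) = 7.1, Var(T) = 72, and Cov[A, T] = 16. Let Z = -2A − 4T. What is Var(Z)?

Var(Z) = a²·Var(A) + b²·Var(T) + 2ab·Cov[A, T] with a = -2, b = -4.
= (-2)²·7.1 + (-4)²·72 + 2·(-2)·(-4)·16
= 28.4 + 1152 + 256 = 1436.4.

Var(Z) = 1436.4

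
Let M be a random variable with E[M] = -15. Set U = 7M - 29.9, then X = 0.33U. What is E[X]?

E[X] = -44.517

E[U] = 7·(-15) + (-29.9) = -134.9.
E[X] = 0.33·(-134.9) = -44.517.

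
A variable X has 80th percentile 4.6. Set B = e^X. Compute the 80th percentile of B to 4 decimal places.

80th percentile of B = 99.4843

e^X is increasing, so P_{80}(B) = g(P_{80}(X)) ≈ 99.4843.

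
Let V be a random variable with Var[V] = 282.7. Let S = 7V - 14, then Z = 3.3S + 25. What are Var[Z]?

Var[Z] = 150851.547

Var[S] = 7²·282.7 = 13852.3.
Var[Z] = 3.3²·13852.3 = 150851.547.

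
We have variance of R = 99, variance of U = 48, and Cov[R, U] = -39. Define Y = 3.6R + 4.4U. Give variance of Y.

variance of Y = 976.8

variance of Y = a²·variance of R + b²·variance of U + 2ab·Cov[R, U] with a = 3.6, b = 4.4.
= 3.6²·99 + 4.4²·48 + 2·3.6·4.4·(-39)
= 1283.04 + 929.28 + (-1235.52) = 976.8.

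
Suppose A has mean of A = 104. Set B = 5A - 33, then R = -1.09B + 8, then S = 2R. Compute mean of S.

mean of B = 5·104 + (-33) = 487.
mean of R = (-1.09)·487 + 8 = -522.83.
mean of S = 2·(-522.83) = -1045.66.

mean of S = -1045.66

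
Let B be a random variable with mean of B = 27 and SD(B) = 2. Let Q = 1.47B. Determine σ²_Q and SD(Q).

σ²_Q = 8.6436, SD(Q) = 2.94

Q = 1.47B is linear with a = 1.47, b = 0.
σ²_B = 2² = 4.
σ²_Q = a²·σ²_B = 1.47²·4 = 8.6436.
SD(Q) = |a|·SD(B) = |1.47|·2 = 2.94.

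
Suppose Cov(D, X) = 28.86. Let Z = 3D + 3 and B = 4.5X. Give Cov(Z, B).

Cov(Z, B) = a·c·Cov(D, X) = 3·4.5·28.86 = 389.61. Additive constants drop out.

Cov(Z, B) = 389.61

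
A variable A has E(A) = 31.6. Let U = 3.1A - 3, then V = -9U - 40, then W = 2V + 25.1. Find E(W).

E(W) = -1764.18

E(U) = 3.1·31.6 + (-3) = 94.96.
E(V) = (-9)·94.96 + (-40) = -894.64.
E(W) = 2·(-894.64) + 25.1 = -1764.18.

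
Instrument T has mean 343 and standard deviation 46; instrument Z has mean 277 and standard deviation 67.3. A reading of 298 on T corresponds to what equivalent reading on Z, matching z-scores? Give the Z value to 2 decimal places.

Z = 211.16

z = (298 − 343)/46 ≈ -0.9783.
Z = 277 + z·67.3 = 277 + (298 − 343)·67.3/46 ≈ 211.16.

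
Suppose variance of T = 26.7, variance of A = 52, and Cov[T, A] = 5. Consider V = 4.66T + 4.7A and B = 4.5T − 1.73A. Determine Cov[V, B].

Cov[V, B] = 202.528

By bilinearity, Cov[V, B] = ac·variance of T + bd·variance of A + (ad+bc)·Cov[T, A], with a=4.66, b=4.7, c=4.5, d=-1.73.
ac·variance of T = 4.66·4.5·26.7 = 559.899
bd·variance of A = 4.7·(-1.73)·52 = -422.812
(ad+bc)·Cov[T, A] = (13.0882)·5 = 65.441
Cov[V, B] = 559.899 + (-422.812) + 65.441 = 202.528.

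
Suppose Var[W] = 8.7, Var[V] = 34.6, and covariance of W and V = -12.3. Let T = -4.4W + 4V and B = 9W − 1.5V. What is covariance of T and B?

covariance of T and B = -1076.1

By bilinearity, covariance of T and B = ac·Var[W] + bd·Var[V] + (ad+bc)·covariance of W and V, with a=-4.4, b=4, c=9, d=-1.5.
ac·Var[W] = (-4.4)·9·8.7 = -344.52
bd·Var[V] = 4·(-1.5)·34.6 = -207.6
(ad+bc)·covariance of W and V = (42.6)·(-12.3) = -523.98
covariance of T and B = -344.52 + (-207.6) + (-523.98) = -1076.1.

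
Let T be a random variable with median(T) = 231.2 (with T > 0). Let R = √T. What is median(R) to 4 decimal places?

median(R) = 15.2053

√T is monotone on this domain, so median(R) = √(231.2) ≈ 15.2053.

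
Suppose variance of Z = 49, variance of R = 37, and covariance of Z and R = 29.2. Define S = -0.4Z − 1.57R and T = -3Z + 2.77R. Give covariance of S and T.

By bilinearity, covariance of S and T = ac·variance of Z + bd·variance of R + (ad+bc)·covariance of Z and R, with a=-0.4, b=-1.57, c=-3, d=2.77.
ac·variance of Z = (-0.4)·(-3)·49 = 58.8
bd·variance of R = (-1.57)·2.77·37 = -160.9093
(ad+bc)·covariance of Z and R = (3.602)·29.2 = 105.1784
covariance of S and T = 58.8 + (-160.9093) + 105.1784 = 3.0691.

covariance of S and T = 3.0691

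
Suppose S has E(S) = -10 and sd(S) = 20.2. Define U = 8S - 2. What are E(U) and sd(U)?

E(U) = -82, sd(U) = 161.6

U = 8S - 2 is linear with a = 8, b = -2.
E(U) = a·E(S) + b = 8·(-10) + (-2) = -82.
sd(U) = |a|·sd(S) = |8|·20.2 = 161.6.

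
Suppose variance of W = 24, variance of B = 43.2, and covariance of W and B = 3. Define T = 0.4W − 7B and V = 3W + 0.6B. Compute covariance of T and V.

covariance of T and V = -214.92

By bilinearity, covariance of T and V = ac·variance of W + bd·variance of B + (ad+bc)·covariance of W and B, with a=0.4, b=-7, c=3, d=0.6.
ac·variance of W = 0.4·3·24 = 28.8
bd·variance of B = (-7)·0.6·43.2 = -181.44
(ad+bc)·covariance of W and B = (-20.76)·3 = -62.28
covariance of T and V = 28.8 + (-181.44) + (-62.28) = -214.92.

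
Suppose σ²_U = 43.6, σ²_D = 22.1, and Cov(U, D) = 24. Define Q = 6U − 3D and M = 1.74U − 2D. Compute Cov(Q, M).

By bilinearity, Cov(Q, M) = ac·σ²_U + bd·σ²_D + (ad+bc)·Cov(U, D), with a=6, b=-3, c=1.74, d=-2.
ac·σ²_U = 6·1.74·43.6 = 455.184
bd·σ²_D = (-3)·(-2)·22.1 = 132.6
(ad+bc)·Cov(U, D) = (-17.22)·24 = -413.28
Cov(Q, M) = 455.184 + 132.6 + (-413.28) = 174.504.

Cov(Q, M) = 174.504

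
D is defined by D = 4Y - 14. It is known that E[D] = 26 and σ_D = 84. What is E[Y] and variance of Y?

From D = 4Y - 14: E[D] = a·E[Y] + b, so E[Y] = (E[D] − b)/a = (26 − (-14))/4 = 10.
variance of D = 84² = 7056.
variance of D = a²·variance of Y, so variance of Y = 7056/4² = 441.

E[Y] = 10, variance of Y = 441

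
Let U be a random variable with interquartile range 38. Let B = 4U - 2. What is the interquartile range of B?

Under B = aU + b, IQR(B) = |a|·IQR(U) = |4|·38 = 152 (shifts cancel; spread scales by |a|).

IQR(B) = 152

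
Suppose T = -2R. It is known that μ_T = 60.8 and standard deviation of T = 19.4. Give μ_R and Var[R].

From T = -2R: μ_T = a·μ_R + b, so μ_R = (μ_T − b)/a = (60.8 − 0)/(-2) = -30.4.
Var[T] = 19.4² = 376.36.
Var[T] = a²·Var[R], so Var[R] = 376.36/(-2)² = 94.09.

μ_R = -30.4, Var[R] = 94.09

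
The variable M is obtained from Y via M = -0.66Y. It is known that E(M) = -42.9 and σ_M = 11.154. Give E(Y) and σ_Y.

From M = -0.66Y: E(M) = a·E(Y) + b, so E(Y) = (E(M) − b)/a = (-42.9 − 0)/(-0.66) = 65.
σ_M = |a|·σ_Y, so σ_Y = 11.154/|-0.66| = 16.9.

E(Y) = 65, σ_Y = 16.9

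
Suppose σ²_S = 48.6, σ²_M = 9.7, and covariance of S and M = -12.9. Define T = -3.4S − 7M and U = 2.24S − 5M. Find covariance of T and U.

covariance of T and U = -47.6656

By bilinearity, covariance of T and U = ac·σ²_S + bd·σ²_M + (ad+bc)·covariance of S and M, with a=-3.4, b=-7, c=2.24, d=-5.
ac·σ²_S = (-3.4)·2.24·48.6 = -370.1376
bd·σ²_M = (-7)·(-5)·9.7 = 339.5
(ad+bc)·covariance of S and M = (1.32)·(-12.9) = -17.028
covariance of T and U = -370.1376 + 339.5 + (-17.028) = -47.6656.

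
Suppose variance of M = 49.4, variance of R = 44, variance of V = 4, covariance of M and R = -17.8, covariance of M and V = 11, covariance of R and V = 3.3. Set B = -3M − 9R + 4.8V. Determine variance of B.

variance of B = 2537.64

variance of B = a²·variance of M + b²·variance of R + c²·variance of V + 2ab·covariance of M and R + 2ac·covariance of M and V + 2bc·covariance of R and V, with a = -3, b = -9, c = 4.8.
= 444.6 + 3564 + 92.16 + (-961.2) + (-316.8) + (-285.12)
= 2537.64.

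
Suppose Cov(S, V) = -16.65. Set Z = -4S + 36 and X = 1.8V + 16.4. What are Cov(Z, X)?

Cov(Z, X) = a·c·Cov(S, V) = (-4)·1.8·(-16.65) = 119.88. Additive constants drop out.

Cov(Z, X) = 119.88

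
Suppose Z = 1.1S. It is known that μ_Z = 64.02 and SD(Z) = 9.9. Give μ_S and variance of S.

From Z = 1.1S: μ_Z = a·μ_S + b, so μ_S = (μ_Z − b)/a = (64.02 − 0)/1.1 = 58.2.
variance of Z = 9.9² = 98.01.
variance of Z = a²·variance of S, so variance of S = 98.01/1.1² = 81.

μ_S = 58.2, variance of S = 81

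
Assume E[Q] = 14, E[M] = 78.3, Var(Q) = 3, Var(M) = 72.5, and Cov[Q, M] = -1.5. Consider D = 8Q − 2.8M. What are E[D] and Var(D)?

E[D] = 8·E[Q] + (-2.8)·E[M] = 8·14 + (-2.8)·78.3 = -107.24.
Var(D) = a²·Var(Q) + b²·Var(M) + 2ab·Cov[Q, M] with a = 8, b = -2.8.
= 8²·3 + (-2.8)²·72.5 + 2·8·(-2.8)·(-1.5)
= 192 + 568.4 + 67.2 = 827.6.

E[D] = -107.24, Var(D) = 827.6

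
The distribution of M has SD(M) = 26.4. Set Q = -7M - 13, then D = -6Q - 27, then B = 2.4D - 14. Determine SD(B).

SD(Q) = |-7|·26.4 = 184.8.
SD(D) = |-6|·184.8 = 1108.8.
SD(B) = |2.4|·1108.8 = 2661.12.

SD(B) = 2661.12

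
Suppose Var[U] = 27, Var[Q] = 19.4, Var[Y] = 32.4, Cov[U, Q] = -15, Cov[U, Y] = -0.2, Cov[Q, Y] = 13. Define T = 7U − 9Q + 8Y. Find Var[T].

Var[T] = 4963.6

Var[T] = a²·Var[U] + b²·Var[Q] + c²·Var[Y] + 2ab·Cov[U, Q] + 2ac·Cov[U, Y] + 2bc·Cov[Q, Y], with a = 7, b = -9, c = 8.
= 1323 + 1571.4 + 2073.6 + 1890 + (-22.4) + (-1872)
= 4963.6.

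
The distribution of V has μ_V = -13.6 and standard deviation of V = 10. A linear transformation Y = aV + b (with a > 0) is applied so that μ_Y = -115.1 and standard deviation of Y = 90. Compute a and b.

a = 9, b = 7.3

standard deviation of Y = a·standard deviation of V (a > 0), so a = 90/10 = 9.
μ_Y = a·μ_V + b, so b = -115.1 − 9·(-13.6) = 7.3.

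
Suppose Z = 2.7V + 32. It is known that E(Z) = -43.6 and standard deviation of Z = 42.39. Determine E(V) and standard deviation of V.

From Z = 2.7V + 32: E(Z) = a·E(V) + b, so E(V) = (E(Z) − b)/a = (-43.6 − 32)/2.7 = -28.
standard deviation of Z = |a|·standard deviation of V, so standard deviation of V = 42.39/|2.7| = 15.7.

E(V) = -28, standard deviation of V = 15.7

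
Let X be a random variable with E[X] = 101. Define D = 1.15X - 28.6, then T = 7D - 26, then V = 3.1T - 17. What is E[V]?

E[V] = 1802.235

E[D] = 1.15·101 + (-28.6) = 87.55.
E[T] = 7·87.55 + (-26) = 586.85.
E[V] = 3.1·586.85 + (-17) = 1802.235.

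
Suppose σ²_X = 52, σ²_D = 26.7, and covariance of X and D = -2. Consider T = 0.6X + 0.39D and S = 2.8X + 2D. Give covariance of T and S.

covariance of T and S = 103.602

By bilinearity, covariance of T and S = ac·σ²_X + bd·σ²_D + (ad+bc)·covariance of X and D, with a=0.6, b=0.39, c=2.8, d=2.
ac·σ²_X = 0.6·2.8·52 = 87.36
bd·σ²_D = 0.39·2·26.7 = 20.826
(ad+bc)·covariance of X and D = (2.292)·(-2) = -4.584
covariance of T and S = 87.36 + 20.826 + (-4.584) = 103.602.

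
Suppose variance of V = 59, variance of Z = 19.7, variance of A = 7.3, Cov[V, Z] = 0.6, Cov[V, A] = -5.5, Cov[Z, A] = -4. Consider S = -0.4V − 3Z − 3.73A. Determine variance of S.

variance of S = a²·variance of V + b²·variance of Z + c²·variance of A + 2ab·Cov[V, Z] + 2ac·Cov[V, A] + 2bc·Cov[Z, A], with a = -0.4, b = -3, c = -3.73.
= 9.44 + 177.3 + 101.56417 + 1.44 + (-16.412) + (-89.52)
= 183.81217.

variance of S = 183.81217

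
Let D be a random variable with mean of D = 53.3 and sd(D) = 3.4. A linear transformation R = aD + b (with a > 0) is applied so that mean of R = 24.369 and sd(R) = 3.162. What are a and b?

a = 0.93, b = -25.2

sd(R) = a·sd(D) (a > 0), so a = 3.162/3.4 = 0.93.
mean of R = a·mean of D + b, so b = 24.369 − 0.93·53.3 = -25.2.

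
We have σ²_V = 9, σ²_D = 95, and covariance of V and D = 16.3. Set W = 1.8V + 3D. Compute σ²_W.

σ²_W = a²·σ²_V + b²·σ²_D + 2ab·covariance of V and D with a = 1.8, b = 3.
= 1.8²·9 + 3²·95 + 2·1.8·3·16.3
= 29.16 + 855 + 176.04 = 1060.2.

σ²_W = 1060.2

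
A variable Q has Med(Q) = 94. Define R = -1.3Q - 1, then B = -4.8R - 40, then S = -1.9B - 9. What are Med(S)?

Med(R) = (-1.3)·94 + (-1) = -123.2.
Med(B) = (-4.8)·(-123.2) + (-40) = 551.36.
Med(S) = (-1.9)·551.36 + (-9) = -1056.584.

Med(S) = -1056.584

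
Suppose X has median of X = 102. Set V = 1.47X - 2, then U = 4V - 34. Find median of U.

median of V = 1.47·102 + (-2) = 147.94.
median of U = 4·147.94 + (-34) = 557.76.

median of U = 557.76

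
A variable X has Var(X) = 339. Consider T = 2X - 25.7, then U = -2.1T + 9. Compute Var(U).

Var(U) = 5979.96

Var(T) = 2²·339 = 1356.
Var(U) = (-2.1)²·1356 = 5979.96.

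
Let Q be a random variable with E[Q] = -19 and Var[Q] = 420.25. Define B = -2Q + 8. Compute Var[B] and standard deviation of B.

B = -2Q + 8 is linear with a = -2, b = 8.
Var[B] = a²·Var[Q] = (-2)²·420.25 = 1681 (the additive constant 8 does not affect variance).
standard deviation of Q = √420.25 = 20.5.
standard deviation of B = |a|·standard deviation of Q = |-2|·20.5 = 41.

Var[B] = 1681, standard deviation of B = 41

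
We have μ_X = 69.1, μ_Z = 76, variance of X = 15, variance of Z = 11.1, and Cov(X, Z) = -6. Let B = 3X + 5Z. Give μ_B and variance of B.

μ_B = 3·μ_X + 5·μ_Z = 3·69.1 + 5·76 = 587.3.
variance of B = a²·variance of X + b²·variance of Z + 2ab·Cov(X, Z) with a = 3, b = 5.
= 3²·15 + 5²·11.1 + 2·3·5·(-6)
= 135 + 277.5 + (-180) = 232.5.

μ_B = 587.3, variance of B = 232.5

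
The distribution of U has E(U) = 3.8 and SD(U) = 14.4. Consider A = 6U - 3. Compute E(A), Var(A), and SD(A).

E(A) = 19.8, Var(A) = 7464.96, SD(A) = 86.4

A = 6U - 3 is linear with a = 6, b = -3.
E(A) = a·E(U) + b = 6·3.8 + (-3) = 19.8.
Var(U) = 14.4² = 207.36.
Var(A) = a²·Var(U) = 6²·207.36 = 7464.96 (the additive constant -3 does not affect variance).
SD(A) = |a|·SD(U) = |6|·14.4 = 86.4.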